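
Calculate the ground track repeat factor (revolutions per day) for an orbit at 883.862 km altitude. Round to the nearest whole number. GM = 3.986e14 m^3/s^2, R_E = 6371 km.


r = 7.254862e+06 m
T = 2*pi*sqrt(r^3/mu) = 6149.7145 s = 102.4952 min
revs/day = 1440 / 102.4952 = 14.0494
Rounded: 14 revolutions per day

14 revolutions per day


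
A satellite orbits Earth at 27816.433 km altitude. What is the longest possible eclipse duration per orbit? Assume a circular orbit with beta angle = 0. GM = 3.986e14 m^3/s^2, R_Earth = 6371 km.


r = 34187.4330 km
T = 1048.4789 min
Eclipse fraction = arcsin(R_E/r)/pi = arcsin(6371.0000/34187.4330)/pi
= arcsin(0.186355)/pi = 0.05966746
Eclipse duration = 0.05966746 * 1048.4789 = 62.5601 min

62.5601 minutes


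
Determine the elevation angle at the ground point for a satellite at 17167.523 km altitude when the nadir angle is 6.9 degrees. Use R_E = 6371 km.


r = R_E + alt = 23538.5230 km
Law of sines in the satellite / Earth-center / ground-point triangle:
  sin(nadir)/R_E = sin(90 + el)/r  =>  cos(el) = (r/R_E)*sin(nadir)
cos(el) = (23538.5230 / 6371.0000) * sin(6.9 deg) = 0.4438618
el = arccos(0.4438618) = 63.6495 deg
(Earth-central angle = 90 - nadir - el = 19.4505 deg)

63.6495 degrees


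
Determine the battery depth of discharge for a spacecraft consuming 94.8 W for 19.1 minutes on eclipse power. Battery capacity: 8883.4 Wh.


E_used = P * t / 60 = 94.8 * 19.1 / 60 = 30.1780 Wh
DOD = E_used / E_total * 100 = 30.1780 / 8883.4 * 100
DOD = 0.3397123 %

0.3397 %


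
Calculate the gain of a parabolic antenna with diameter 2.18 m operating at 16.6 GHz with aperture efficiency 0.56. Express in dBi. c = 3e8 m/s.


lambda = c/f = 3e8 / 1.66e+10 = 0.01807229 m
G = eta*(pi*D/lambda)^2 = 0.56*(pi*2.18/0.01807229)^2
G = 80421.9180 (linear)
G = 10*log10(80421.9180) = 49.0537 dBi

49.0537 dBi


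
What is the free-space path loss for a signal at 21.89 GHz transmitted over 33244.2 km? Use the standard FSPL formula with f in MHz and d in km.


f = 21.89 GHz = 21890.0000 MHz
d = 33244.2 km
FSPL = 32.44 + 20*log10(21890.0000) + 20*log10(33244.2)
FSPL = 32.44 + 86.8049 + 90.4343
FSPL = 209.6792 dB

209.6792 dB


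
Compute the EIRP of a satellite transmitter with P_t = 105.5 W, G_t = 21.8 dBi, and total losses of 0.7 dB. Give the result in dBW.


Pt = 105.5 W = 20.2325 dBW
EIRP = Pt_dBW + Gt - losses = 20.2325 + 21.8 - 0.7 = 41.3325 dBW

41.3325 dBW


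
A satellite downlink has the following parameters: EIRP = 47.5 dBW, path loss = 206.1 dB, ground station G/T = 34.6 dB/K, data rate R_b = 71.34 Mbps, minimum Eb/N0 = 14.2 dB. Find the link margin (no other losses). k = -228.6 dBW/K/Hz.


C/N0 = EIRP - FSPL + G/T - k = 47.5 - 206.1 + 34.6 - (-228.6)
C/N0 = 104.6000 dB-Hz
R_b = 71.34 Mbps = 7.134e+07 bps -> 10*log10(R_b) = 78.5333 dB-Hz
Eb/N0 = C/N0 - 10*log10(R_b) = 104.6000 - 78.5333 = 26.0667 dB
Margin = Eb/N0 - Eb/N0_req = 26.0667 - 14.2 = 11.8667 dB (link closes)

11.8667 dB


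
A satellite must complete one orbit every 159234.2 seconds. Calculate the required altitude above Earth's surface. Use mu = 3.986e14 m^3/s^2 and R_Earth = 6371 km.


T = 159234.2 s
r = (mu*T^2/(4*pi^2))^(1/3) = (3.986e14 * 159234.2^2 / (4*pi^2))^(1/3)
r = 6.3496544e+07 m = 63496.5437 km
alt = r - R_E = 63496.5437 - 6371 = 57125.5437 km

57125.5437 km


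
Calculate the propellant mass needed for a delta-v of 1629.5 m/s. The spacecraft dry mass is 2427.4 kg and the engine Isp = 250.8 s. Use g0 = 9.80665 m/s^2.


ve = Isp * g0 = 250.8 * 9.80665 = 2459.507820 m/s
mass ratio = exp(dv/ve) = exp(1629.5/2459.507820) = 1.93969536
m_prop = m_dry * (mr - 1) = 2427.4 * (1.93969536 - 1)
m_prop = 2281.0165 kg

2281.0165 kg


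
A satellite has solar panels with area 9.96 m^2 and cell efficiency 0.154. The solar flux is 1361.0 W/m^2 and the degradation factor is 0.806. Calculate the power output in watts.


P = area * eta * S * degradation
P = 9.96 * 0.154 * 1361.0 * 0.806
P = 1682.5703 W

1682.5703 W


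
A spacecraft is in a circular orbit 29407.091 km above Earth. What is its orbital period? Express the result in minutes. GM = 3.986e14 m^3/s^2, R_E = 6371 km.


r = 35778.0910 km = 3.5778091e+07 m
T = 2*pi*sqrt(r^3/mu) = 2*pi*sqrt(4.5798525e+22 / 3.986e14)
T = 67349.9019 s = 1122.4984 min

1122.4984 minutes


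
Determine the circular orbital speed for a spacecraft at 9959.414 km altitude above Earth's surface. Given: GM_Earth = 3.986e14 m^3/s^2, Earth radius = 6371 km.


r = R_E + alt = 6371.0 + 9959.414 = 16330.4140 km = 1.6330414e+07 m
v = sqrt(mu/r) = sqrt(3.986e14 / 1.6330414e+07) = 4940.4903 m/s = 4.9405 km/s

4.9405 km/s


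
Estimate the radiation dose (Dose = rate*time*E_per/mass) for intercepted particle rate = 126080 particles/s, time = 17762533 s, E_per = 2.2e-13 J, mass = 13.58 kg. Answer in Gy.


Total energy deposited = rate * time * E_per
  = 126080 * 17762533 * 2.2e-13 = 0.49269 J
Dose = E_total / mass = 0.49269 / 13.58
Dose = 0.03628056 Gy

0.0363 Gy


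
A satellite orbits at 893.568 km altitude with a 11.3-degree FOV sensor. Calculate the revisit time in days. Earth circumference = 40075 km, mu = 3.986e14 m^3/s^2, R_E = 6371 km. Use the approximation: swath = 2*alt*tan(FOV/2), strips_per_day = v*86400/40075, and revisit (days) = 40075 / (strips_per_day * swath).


swath = 2*893.568*tan(0.0986111) = 176.8049 km
v = sqrt(mu/r) = 7407.3651 m/s = 7.4074 km/s
strips/day = v*86400/40075 = 7.4074*86400/40075 = 15.9700
coverage/day = strips * swath = 15.9700 * 176.8049 = 2823.5683 km
revisit = 40075 / 2823.5683 = 14.1930 days

14.1930 days


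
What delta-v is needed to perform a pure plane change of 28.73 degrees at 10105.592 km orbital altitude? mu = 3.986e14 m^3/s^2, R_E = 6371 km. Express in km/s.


r = 16476.5920 km = 1.6476592e+07 m
V = sqrt(mu/r) = 4918.5258 m/s
di = 28.73 deg = 0.5014331 rad
dV = 2*V*sin(di/2) = 2*4918.5258*sin(0.2507165)
dV = 2440.5545 m/s = 2.4406 km/s

2.4406 km/s


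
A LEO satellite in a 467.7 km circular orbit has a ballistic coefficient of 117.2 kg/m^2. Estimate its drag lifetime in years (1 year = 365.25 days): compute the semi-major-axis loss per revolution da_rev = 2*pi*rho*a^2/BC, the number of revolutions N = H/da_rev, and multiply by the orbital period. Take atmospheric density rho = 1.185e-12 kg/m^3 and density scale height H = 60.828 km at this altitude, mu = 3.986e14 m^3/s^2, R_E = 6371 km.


a = R_E + alt = 6838.7000 km = 6.8387e+06 m
da_rev = 2*pi*rho*a^2/BC = 2*pi*1.185e-12*(6.8387e+06)^2/117.2 = 2.971103 m per revolution
N = H/da_rev = 60828.0000 m / 2.971103 m = 20473.2045 revolutions
P = 2*pi*sqrt(a^3/mu) = 5628.2263 s
lifetime = N*P = 20473.2045 * 5628.2263 = 1.1522783e+08 s = 1333.6554 days
years = 1333.6554 / 365.25 = 3.6513 years

3.6513 years


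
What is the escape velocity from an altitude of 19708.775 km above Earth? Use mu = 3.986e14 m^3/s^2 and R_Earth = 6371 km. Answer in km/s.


r = 6371.0 + 19708.775 = 26079.7750 km = 2.6079775e+07 m
v_esc = sqrt(2*mu/r) = sqrt(2*3.986e14 / 2.6079775e+07)
v_esc = 5528.8108 m/s = 5.5288 km/s

5.5288 km/s


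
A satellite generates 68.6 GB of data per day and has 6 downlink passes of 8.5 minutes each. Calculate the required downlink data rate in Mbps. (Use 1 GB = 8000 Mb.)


total contact time = 6 * 8.5 * 60 = 3060.0000 s
data = 68.6 GB = 548800.0000 Mb
rate = 548800.0000 / 3060.0000 = 179.3464 Mbps

179.3464 Mbps


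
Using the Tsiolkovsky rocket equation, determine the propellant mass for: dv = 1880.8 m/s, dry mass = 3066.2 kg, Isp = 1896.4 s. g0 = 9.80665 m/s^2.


ve = Isp * g0 = 1896.4 * 9.80665 = 18597.331060 m/s
mass ratio = exp(dv/ve) = exp(1880.8/18597.331060) = 1.10642356
m_prop = m_dry * (mr - 1) = 3066.2 * (1.10642356 - 1)
m_prop = 326.3159 kg

326.3159 kg


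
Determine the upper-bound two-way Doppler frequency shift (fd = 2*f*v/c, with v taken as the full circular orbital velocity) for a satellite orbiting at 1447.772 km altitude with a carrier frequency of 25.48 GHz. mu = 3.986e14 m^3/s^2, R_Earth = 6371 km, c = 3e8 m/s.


r = 7.818772e+06 m
v = sqrt(mu/r) = 7140.0191 m/s (worst-case radial velocity)
f = 25.48 GHz = 2.548e+10 Hz
fd = 2*f*v/c = 2*2.548e+10*7140.0191/3.0e+08
fd = 1.2128512e+06 Hz

1.2129e+06 Hz


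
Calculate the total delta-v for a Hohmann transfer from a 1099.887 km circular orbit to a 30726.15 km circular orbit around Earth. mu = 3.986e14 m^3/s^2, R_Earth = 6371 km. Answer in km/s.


r1 = 7470.8870 km = 7.470887e+06 m
r2 = 37097.1500 km = 3.709715e+07 m
dv1 = sqrt(mu/r1)*(sqrt(2*r2/(r1+r2)) - 1) = 2120.0848 m/s
dv2 = sqrt(mu/r2)*(1 - sqrt(2*r1/(r1+r2))) = 1379.9574 m/s
total dv = |dv1| + |dv2| = 2120.0848 + 1379.9574 = 3500.0422 m/s = 3.5000 km/s

3.5000 km/s


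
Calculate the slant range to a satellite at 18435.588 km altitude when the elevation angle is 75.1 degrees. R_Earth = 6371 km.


h = 18435.588 km, el = 75.1 deg
d = -R_E*sin(el) + sqrt((R_E*sin(el))^2 + 2*R_E*h + h^2)
d = -6371.0000*sin(1.3107) + sqrt((6371.0000*0.9663761)^2 + 2*6371.0000*18435.588 + 18435.588^2)
d = 18595.6549 km

18595.6549 km


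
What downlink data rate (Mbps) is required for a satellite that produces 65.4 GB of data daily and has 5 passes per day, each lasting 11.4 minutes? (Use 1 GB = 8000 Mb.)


total contact time = 5 * 11.4 * 60 = 3420.0000 s
data = 65.4 GB = 523200.0000 Mb
rate = 523200.0000 / 3420.0000 = 152.9825 Mbps

152.9825 Mbps


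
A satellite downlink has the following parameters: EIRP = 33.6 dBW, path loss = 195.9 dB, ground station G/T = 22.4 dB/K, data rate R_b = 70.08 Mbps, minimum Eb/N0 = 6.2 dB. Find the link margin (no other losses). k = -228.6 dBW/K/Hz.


C/N0 = EIRP - FSPL + G/T - k = 33.6 - 195.9 + 22.4 - (-228.6)
C/N0 = 88.7000 dB-Hz
R_b = 70.08 Mbps = 7.008e+07 bps -> 10*log10(R_b) = 78.4559 dB-Hz
Eb/N0 = C/N0 - 10*log10(R_b) = 88.7000 - 78.4559 = 10.2441 dB
Margin = Eb/N0 - Eb/N0_req = 10.2441 - 6.2 = 4.0441 dB (link closes)

4.0441 dB


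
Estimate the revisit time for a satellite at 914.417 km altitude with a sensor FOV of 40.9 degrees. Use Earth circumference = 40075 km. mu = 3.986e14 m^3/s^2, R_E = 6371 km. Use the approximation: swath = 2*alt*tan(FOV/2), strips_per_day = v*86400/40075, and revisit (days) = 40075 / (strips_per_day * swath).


swath = 2*914.417*tan(0.3569198) = 681.9545 km
v = sqrt(mu/r) = 7396.7585 m/s = 7.3968 km/s
strips/day = v*86400/40075 = 7.3968*86400/40075 = 15.9471
coverage/day = strips * swath = 15.9471 * 681.9545 = 10875.1957 km
revisit = 40075 / 10875.1957 = 3.6850 days

3.6850 days


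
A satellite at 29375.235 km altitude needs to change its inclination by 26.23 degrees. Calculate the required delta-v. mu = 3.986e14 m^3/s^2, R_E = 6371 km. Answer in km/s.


r = 35746.2350 km = 3.5746235e+07 m
V = sqrt(mu/r) = 3339.2851 m/s
di = 26.23 deg = 0.4577999 rad
dV = 2*V*sin(di/2) = 2*3339.2851*sin(0.2288999)
dV = 1515.4095 m/s = 1.5154 km/s

1.5154 km/s


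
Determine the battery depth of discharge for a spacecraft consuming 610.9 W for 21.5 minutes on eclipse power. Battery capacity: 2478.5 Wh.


E_used = P * t / 60 = 610.9 * 21.5 / 60 = 218.9058 Wh
DOD = E_used / E_total * 100 = 218.9058 / 2478.5 * 100
DOD = 8.8322 %

8.8322 %


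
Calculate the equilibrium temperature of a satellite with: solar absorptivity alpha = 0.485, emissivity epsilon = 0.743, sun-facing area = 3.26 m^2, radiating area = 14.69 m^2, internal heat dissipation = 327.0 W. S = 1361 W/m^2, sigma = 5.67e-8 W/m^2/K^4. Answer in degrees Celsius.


Numerator = alpha*S*A_sun + Q_int = 0.485*1361*3.26 + 327.0 = 2478.8771 W
Denominator = eps*sigma*A_rad = 0.743*5.67e-8*14.69 = 6.1886179e-07 W/K^4
T^4 = 4.0055423e+09 K^4
T = 251.5738 K = -21.5762 C

-21.5762 degrees Celsius


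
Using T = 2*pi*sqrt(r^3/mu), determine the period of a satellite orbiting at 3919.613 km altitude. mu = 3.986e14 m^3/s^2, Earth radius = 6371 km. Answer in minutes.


r = 10290.6130 km = 1.0290613e+07 m
T = 2*pi*sqrt(r^3/mu) = 2*pi*sqrt(1.0897421e+21 / 3.986e14)
T = 10388.9843 s = 173.1497 min

173.1497 minutes


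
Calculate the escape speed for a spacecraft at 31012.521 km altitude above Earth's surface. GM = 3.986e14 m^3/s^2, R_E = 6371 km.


r = 6371.0 + 31012.521 = 37383.5210 km = 3.7383521e+07 m
v_esc = sqrt(2*mu/r) = sqrt(2*3.986e14 / 3.7383521e+07)
v_esc = 4617.8896 m/s = 4.6179 km/s

4.6179 km/s


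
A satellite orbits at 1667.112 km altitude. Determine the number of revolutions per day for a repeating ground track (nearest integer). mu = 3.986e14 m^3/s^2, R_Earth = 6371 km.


r = 8.038112e+06 m
T = 2*pi*sqrt(r^3/mu) = 7172.0334 s = 119.5339 min
revs/day = 1440 / 119.5339 = 12.0468
Rounded: 12 revolutions per day

12 revolutions per day


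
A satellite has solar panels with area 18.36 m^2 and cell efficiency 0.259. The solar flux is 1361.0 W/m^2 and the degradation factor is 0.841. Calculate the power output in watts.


P = area * eta * S * degradation
P = 18.36 * 0.259 * 1361.0 * 0.841
P = 5442.8525 W

5442.8525 W


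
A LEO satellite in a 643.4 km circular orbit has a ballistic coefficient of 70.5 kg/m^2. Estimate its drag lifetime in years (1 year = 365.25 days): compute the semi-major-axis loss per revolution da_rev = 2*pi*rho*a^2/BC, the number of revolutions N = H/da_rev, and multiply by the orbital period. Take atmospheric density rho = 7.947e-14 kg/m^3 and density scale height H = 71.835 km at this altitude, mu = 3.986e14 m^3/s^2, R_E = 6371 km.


a = R_E + alt = 7014.4000 km = 7.0144e+06 m
da_rev = 2*pi*rho*a^2/BC = 2*pi*7.947e-14*(7.0144e+06)^2/70.5 = 0.348477723 m per revolution
N = H/da_rev = 71835.0000 m / 0.348477723 m = 206139.4322 revolutions
P = 2*pi*sqrt(a^3/mu) = 5846.5143 s
lifetime = N*P = 206139.4322 * 5846.5143 = 1.2051971e+09 s = 13949.0409 days
years = 13949.0409 / 365.25 = 38.1904 years

38.1904 years


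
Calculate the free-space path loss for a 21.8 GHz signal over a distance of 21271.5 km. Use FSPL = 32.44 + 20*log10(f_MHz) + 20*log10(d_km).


f = 21.8 GHz = 21800.0000 MHz
d = 21271.5 km
FSPL = 32.44 + 20*log10(21800.0000) + 20*log10(21271.5)
FSPL = 32.44 + 86.7691 + 86.5560
FSPL = 205.7651 dB

205.7651 dB


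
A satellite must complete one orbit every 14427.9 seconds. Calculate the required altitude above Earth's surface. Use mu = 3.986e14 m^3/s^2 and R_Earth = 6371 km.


T = 14427.9 s
r = (mu*T^2/(4*pi^2))^(1/3) = (3.986e14 * 14427.9^2 / (4*pi^2))^(1/3)
r = 1.2809375e+07 m = 12809.3749 km
alt = r - R_E = 12809.3749 - 6371 = 6438.3749 km

6438.3749 km


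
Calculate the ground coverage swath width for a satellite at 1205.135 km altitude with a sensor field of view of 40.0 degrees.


FOV = 40.0 deg = 0.6981317 rad
swath = 2 * alt * tan(FOV/2) = 2 * 1205.135 * tan(0.3490659)
swath = 2 * 1205.135 * 0.3639702
swath = 877.2665 km

877.2665 km


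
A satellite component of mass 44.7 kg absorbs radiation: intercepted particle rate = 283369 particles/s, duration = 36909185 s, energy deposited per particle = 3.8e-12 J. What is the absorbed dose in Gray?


Total energy deposited = rate * time * E_per
  = 283369 * 36909185 * 3.8e-12 = 39.7439 J
Dose = E_total / mass = 39.7439 / 44.7
Dose = 0.8891251 Gy

0.8891 Gy


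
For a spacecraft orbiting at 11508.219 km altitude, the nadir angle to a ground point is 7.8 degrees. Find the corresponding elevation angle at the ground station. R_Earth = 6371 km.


r = R_E + alt = 17879.2190 km
Law of sines in the satellite / Earth-center / ground-point triangle:
  sin(nadir)/R_E = sin(90 + el)/r  =>  cos(el) = (r/R_E)*sin(nadir)
cos(el) = (17879.2190 / 6371.0000) * sin(7.8 deg) = 0.3808646
el = arccos(0.3808646) = 67.6128 deg
(Earth-central angle = 90 - nadir - el = 14.5872 deg)

67.6128 degrees


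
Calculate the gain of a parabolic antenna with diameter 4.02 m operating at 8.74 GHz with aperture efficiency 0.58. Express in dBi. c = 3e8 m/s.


lambda = c/f = 3e8 / 8.74e+09 = 0.03432494 m
G = eta*(pi*D/lambda)^2 = 0.58*(pi*4.02/0.03432494)^2
G = 78516.3678 (linear)
G = 10*log10(78516.3678) = 48.9496 dBi

48.9496 dBi


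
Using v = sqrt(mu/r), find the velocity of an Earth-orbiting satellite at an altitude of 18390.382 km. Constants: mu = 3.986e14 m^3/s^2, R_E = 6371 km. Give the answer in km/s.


r = R_E + alt = 6371.0 + 18390.382 = 24761.3820 km = 2.4761382e+07 m
v = sqrt(mu/r) = sqrt(3.986e14 / 2.4761382e+07) = 4012.1874 m/s = 4.0122 km/s

4.0122 km/s


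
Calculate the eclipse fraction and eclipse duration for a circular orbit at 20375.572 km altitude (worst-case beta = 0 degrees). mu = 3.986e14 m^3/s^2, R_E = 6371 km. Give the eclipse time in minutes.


r = 26746.5720 km
T = 725.5413 min
Eclipse fraction = arcsin(R_E/r)/pi = arcsin(6371.0000/26746.5720)/pi
= arcsin(0.2381987)/pi = 0.07655696
Eclipse duration = 0.07655696 * 725.5413 = 55.5452 min

55.5452 minutes


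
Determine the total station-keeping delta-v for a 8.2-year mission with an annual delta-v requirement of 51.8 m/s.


dV = rate * years = 51.8 * 8.2
dV = 424.7600 m/s

424.7600 m/s


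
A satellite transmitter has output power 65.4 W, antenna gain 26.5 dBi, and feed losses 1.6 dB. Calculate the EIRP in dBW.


Pt = 65.4 W = 18.1558 dBW
EIRP = Pt_dBW + Gt - losses = 18.1558 + 26.5 - 1.6 = 43.0558 dBW

43.0558 dBW


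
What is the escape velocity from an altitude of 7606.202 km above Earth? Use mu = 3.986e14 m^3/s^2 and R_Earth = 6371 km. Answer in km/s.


r = 6371.0 + 7606.202 = 13977.2020 km = 1.3977202e+07 m
v_esc = sqrt(2*mu/r) = sqrt(2*3.986e14 / 1.3977202e+07)
v_esc = 7552.2007 m/s = 7.5522 km/s

7.5522 km/s


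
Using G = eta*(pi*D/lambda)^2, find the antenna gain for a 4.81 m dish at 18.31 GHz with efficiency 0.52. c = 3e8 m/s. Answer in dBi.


lambda = c/f = 3e8 / 1.831e+10 = 0.01638449 m
G = eta*(pi*D/lambda)^2 = 0.52*(pi*4.81/0.01638449)^2
G = 442310.6749 (linear)
G = 10*log10(442310.6749) = 56.4573 dBi

56.4573 dBi


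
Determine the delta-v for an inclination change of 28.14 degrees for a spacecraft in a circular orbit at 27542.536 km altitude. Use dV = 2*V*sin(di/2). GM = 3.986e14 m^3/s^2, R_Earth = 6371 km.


r = 33913.5360 km = 3.3913536e+07 m
V = sqrt(mu/r) = 3428.3260 m/s
di = 28.14 deg = 0.4911357 rad
dV = 2*V*sin(di/2) = 2*3428.3260*sin(0.2455678)
dV = 1666.9011 m/s = 1.6669 km/s

1.6669 km/s


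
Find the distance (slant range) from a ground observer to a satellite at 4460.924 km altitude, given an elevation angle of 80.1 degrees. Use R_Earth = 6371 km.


h = 4460.924 km, el = 80.1 deg
d = -R_E*sin(el) + sqrt((R_E*sin(el))^2 + 2*R_E*h + h^2)
d = -6371.0000*sin(1.3980) + sqrt((6371.0000*0.9851093)^2 + 2*6371.0000*4460.924 + 4460.924^2)
d = 4500.2669 km

4500.2669 km


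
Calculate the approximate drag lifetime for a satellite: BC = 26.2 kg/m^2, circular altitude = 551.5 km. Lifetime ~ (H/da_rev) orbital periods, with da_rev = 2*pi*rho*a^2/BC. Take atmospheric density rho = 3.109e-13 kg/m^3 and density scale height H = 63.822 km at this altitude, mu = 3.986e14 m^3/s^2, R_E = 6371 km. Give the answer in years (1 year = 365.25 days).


a = R_E + alt = 6922.5000 km = 6.9225e+06 m
da_rev = 2*pi*rho*a^2/BC = 2*pi*3.109e-13*(6.9225e+06)^2/26.2 = 3.572936 m per revolution
N = H/da_rev = 63822.0000 m / 3.572936 m = 17862.6209 revolutions
P = 2*pi*sqrt(a^3/mu) = 5731.9932 s
lifetime = N*P = 17862.6209 * 5731.9932 = 1.0238842e+08 s = 1185.0512 days
years = 1185.0512 / 365.25 = 3.2445 years

3.2445 years


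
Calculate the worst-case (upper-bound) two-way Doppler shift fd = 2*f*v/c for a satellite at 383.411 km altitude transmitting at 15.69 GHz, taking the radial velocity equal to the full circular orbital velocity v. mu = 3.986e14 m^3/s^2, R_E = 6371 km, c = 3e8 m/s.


r = 6.754411e+06 m
v = sqrt(mu/r) = 7682.0107 m/s (worst-case radial velocity)
f = 15.69 GHz = 1.569e+10 Hz
fd = 2*f*v/c = 2*1.569e+10*7682.0107/3.0e+08
fd = 803538.3149 Hz

803538.3149 Hz


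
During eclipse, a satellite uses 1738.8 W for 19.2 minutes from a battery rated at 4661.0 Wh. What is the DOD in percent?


E_used = P * t / 60 = 1738.8 * 19.2 / 60 = 556.4160 Wh
DOD = E_used / E_total * 100 = 556.4160 / 4661.0 * 100
DOD = 11.9377 %

11.9377 %


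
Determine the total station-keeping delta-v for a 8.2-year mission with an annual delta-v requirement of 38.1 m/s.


dV = rate * years = 38.1 * 8.2
dV = 312.4200 m/s

312.4200 m/s


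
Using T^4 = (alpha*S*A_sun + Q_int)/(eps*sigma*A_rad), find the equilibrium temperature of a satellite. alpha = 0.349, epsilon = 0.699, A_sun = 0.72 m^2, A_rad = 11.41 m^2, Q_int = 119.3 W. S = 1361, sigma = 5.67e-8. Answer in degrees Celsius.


Numerator = alpha*S*A_sun + Q_int = 0.349*1361*0.72 + 119.3 = 461.2921 W
Denominator = eps*sigma*A_rad = 0.699*5.67e-8*11.41 = 4.5221595e-07 W/K^4
T^4 = 1.0200703e+09 K^4
T = 178.7136 K = -94.4364 C

-94.4364 degrees Celsius


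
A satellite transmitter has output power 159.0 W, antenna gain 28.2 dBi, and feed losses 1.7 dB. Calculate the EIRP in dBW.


Pt = 159.0 W = 22.0140 dBW
EIRP = Pt_dBW + Gt - losses = 22.0140 + 28.2 - 1.7 = 48.5140 dBW

48.5140 dBW


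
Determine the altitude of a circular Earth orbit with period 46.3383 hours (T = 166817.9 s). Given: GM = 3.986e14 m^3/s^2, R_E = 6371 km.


T = 166817.9 s
r = (mu*T^2/(4*pi^2))^(1/3) = (3.986e14 * 166817.9^2 / (4*pi^2))^(1/3)
r = 6.5496931e+07 m = 65496.9313 km
alt = r - R_E = 65496.9313 - 6371 = 59125.9313 km

59125.9313 km


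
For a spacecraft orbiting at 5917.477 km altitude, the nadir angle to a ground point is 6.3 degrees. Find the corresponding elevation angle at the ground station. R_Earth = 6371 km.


r = R_E + alt = 12288.4770 km
Law of sines in the satellite / Earth-center / ground-point triangle:
  sin(nadir)/R_E = sin(90 + el)/r  =>  cos(el) = (r/R_E)*sin(nadir)
cos(el) = (12288.4770 / 6371.0000) * sin(6.3 deg) = 0.2116571
el = arccos(0.2116571) = 77.7805 deg
(Earth-central angle = 90 - nadir - el = 5.9195 deg)

77.7805 degrees


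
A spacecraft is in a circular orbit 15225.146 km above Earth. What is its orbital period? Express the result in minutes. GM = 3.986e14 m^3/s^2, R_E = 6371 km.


r = 21596.1460 km = 2.1596146e+07 m
T = 2*pi*sqrt(r^3/mu) = 2*pi*sqrt(1.0072303e+22 / 3.986e14)
T = 31584.6162 s = 526.4103 min

526.4103 minutes


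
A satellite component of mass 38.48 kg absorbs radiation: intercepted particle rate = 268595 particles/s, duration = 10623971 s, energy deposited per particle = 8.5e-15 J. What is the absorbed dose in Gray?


Total energy deposited = rate * time * E_per
  = 268595 * 10623971 * 8.5e-15 = 0.02425514 J
Dose = E_total / mass = 0.02425514 / 38.48
Dose = 6.3033099e-04 Gy

6.3033e-04 Gy


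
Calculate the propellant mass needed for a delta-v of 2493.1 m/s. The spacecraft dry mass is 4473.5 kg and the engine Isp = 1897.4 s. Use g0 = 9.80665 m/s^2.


ve = Isp * g0 = 1897.4 * 9.80665 = 18607.137710 m/s
mass ratio = exp(dv/ve) = exp(2493.1/18607.137710) = 1.14337706
m_prop = m_dry * (mr - 1) = 4473.5 * (1.14337706 - 1)
m_prop = 641.3973 kg

641.3973 kg


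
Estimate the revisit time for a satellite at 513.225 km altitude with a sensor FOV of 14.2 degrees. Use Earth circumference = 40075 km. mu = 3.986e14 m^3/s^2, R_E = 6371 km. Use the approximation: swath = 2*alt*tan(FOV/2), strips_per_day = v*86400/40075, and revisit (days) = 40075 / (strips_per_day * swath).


swath = 2*513.225*tan(0.1239184) = 127.8511 km
v = sqrt(mu/r) = 7609.2371 m/s = 7.6092 km/s
strips/day = v*86400/40075 = 7.6092*86400/40075 = 16.4052
coverage/day = strips * swath = 16.4052 * 127.8511 = 2097.4220 km
revisit = 40075 / 2097.4220 = 19.1068 days

19.1068 days


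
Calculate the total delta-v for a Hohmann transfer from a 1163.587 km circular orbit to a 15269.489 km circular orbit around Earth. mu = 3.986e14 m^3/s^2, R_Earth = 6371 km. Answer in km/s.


r1 = 7534.5870 km = 7.534587e+06 m
r2 = 21640.4890 km = 2.1640489e+07 m
dv1 = sqrt(mu/r1)*(sqrt(2*r2/(r1+r2)) - 1) = 1585.5095 m/s
dv2 = sqrt(mu/r2)*(1 - sqrt(2*r1/(r1+r2))) = 1207.3346 m/s
total dv = |dv1| + |dv2| = 1585.5095 + 1207.3346 = 2792.8441 m/s = 2.7928 km/s

2.7928 km/s


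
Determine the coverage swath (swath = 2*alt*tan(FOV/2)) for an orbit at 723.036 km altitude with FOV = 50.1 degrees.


FOV = 50.1 deg = 0.87441 rad
swath = 2 * alt * tan(FOV/2) = 2 * 723.036 * tan(0.437205)
swath = 2 * 723.036 * 0.4673705
swath = 675.8514 km

675.8514 km


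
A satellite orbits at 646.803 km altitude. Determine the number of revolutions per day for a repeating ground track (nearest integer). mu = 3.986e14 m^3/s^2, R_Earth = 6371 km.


r = 7.017803e+06 m
T = 2*pi*sqrt(r^3/mu) = 5850.7694 s = 97.5128 min
revs/day = 1440 / 97.5128 = 14.7673
Rounded: 15 revolutions per day

15 revolutions per day


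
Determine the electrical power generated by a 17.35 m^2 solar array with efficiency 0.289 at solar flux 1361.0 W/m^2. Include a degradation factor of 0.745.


P = area * eta * S * degradation
P = 17.35 * 0.289 * 1361.0 * 0.745
P = 5084.0723 W

5084.0723 W


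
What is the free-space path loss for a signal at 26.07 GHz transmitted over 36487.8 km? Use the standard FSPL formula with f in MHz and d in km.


f = 26.07 GHz = 26070.0000 MHz
d = 36487.8 km
FSPL = 32.44 + 20*log10(26070.0000) + 20*log10(36487.8)
FSPL = 32.44 + 88.3228 + 91.2430
FSPL = 212.0058 dB

212.0058 dB


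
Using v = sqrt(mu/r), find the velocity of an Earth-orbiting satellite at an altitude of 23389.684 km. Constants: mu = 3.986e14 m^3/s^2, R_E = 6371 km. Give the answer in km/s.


r = R_E + alt = 6371.0 + 23389.684 = 29760.6840 km = 2.9760684e+07 m
v = sqrt(mu/r) = sqrt(3.986e14 / 2.9760684e+07) = 3659.7144 m/s = 3.6597 km/s

3.6597 km/s


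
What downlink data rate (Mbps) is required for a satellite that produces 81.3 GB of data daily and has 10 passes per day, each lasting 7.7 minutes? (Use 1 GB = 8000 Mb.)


total contact time = 10 * 7.7 * 60 = 4620.0000 s
data = 81.3 GB = 650400.0000 Mb
rate = 650400.0000 / 4620.0000 = 140.7792 Mbps

140.7792 Mbps


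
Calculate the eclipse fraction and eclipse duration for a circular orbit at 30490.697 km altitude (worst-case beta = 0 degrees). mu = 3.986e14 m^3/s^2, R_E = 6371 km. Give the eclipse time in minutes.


r = 36861.6970 km
T = 1173.8780 min
Eclipse fraction = arcsin(R_E/r)/pi = arcsin(6371.0000/36861.6970)/pi
= arcsin(0.1728352)/pi = 0.05529281
Eclipse duration = 0.05529281 * 1173.8780 = 64.9070 min

64.9070 minutes


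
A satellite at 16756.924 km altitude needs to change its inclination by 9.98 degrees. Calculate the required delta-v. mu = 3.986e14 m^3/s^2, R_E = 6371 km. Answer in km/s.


r = 23127.9240 km = 2.3127924e+07 m
V = sqrt(mu/r) = 4151.4549 m/s
di = 9.98 deg = 0.1741839 rad
dV = 2*V*sin(di/2) = 2*4151.4549*sin(0.08709193)
dV = 722.2026 m/s = 0.7222026 km/s

0.7222 km/s


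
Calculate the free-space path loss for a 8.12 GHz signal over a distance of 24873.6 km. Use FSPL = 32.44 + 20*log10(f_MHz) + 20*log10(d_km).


f = 8.12 GHz = 8120.0000 MHz
d = 24873.6 km
FSPL = 32.44 + 20*log10(8120.0000) + 20*log10(24873.6)
FSPL = 32.44 + 78.1911 + 87.9148
FSPL = 198.5459 dB

198.5459 dB


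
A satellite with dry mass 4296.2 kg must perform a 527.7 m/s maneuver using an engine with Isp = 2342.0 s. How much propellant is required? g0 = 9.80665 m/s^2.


ve = Isp * g0 = 2342.0 * 9.80665 = 22967.174300 m/s
mass ratio = exp(dv/ve) = exp(527.7/22967.174300) = 1.02324226
m_prop = m_dry * (mr - 1) = 4296.2 * (1.02324226 - 1)
m_prop = 99.8534 kg

99.8534 kg


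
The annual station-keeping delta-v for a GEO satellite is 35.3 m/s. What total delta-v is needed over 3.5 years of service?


dV = rate * years = 35.3 * 3.5
dV = 123.5500 m/s

123.5500 m/s


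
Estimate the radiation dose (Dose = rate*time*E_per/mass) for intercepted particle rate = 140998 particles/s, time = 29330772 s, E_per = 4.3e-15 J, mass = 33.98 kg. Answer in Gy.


Total energy deposited = rate * time * E_per
  = 140998 * 29330772 * 4.3e-15 = 0.01778299 J
Dose = E_total / mass = 0.01778299 / 33.98
Dose = 5.233371e-04 Gy

5.2334e-04 Gy


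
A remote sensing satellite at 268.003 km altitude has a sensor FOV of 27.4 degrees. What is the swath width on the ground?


FOV = 27.4 deg = 0.4782202 rad
swath = 2 * alt * tan(FOV/2) = 2 * 268.003 * tan(0.2391101)
swath = 2 * 268.003 * 0.2437737
swath = 130.6642 km

130.6642 km


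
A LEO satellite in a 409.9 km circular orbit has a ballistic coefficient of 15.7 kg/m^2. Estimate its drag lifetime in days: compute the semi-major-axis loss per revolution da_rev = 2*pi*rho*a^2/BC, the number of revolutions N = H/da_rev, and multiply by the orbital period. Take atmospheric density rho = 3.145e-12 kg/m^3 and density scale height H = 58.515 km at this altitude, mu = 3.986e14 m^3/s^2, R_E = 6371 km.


a = R_E + alt = 6780.9000 km = 6.7809e+06 m
da_rev = 2*pi*rho*a^2/BC = 2*pi*3.145e-12*(6.7809e+06)^2/15.7 = 57.872940 m per revolution
N = H/da_rev = 58515.0000 m / 57.872940 m = 1011.0943 revolutions
P = 2*pi*sqrt(a^3/mu) = 5557.0235 s
lifetime = N*P = 1011.0943 * 5557.0235 = 5.6186748e+06 s = 65.0310 days

65.0310 days


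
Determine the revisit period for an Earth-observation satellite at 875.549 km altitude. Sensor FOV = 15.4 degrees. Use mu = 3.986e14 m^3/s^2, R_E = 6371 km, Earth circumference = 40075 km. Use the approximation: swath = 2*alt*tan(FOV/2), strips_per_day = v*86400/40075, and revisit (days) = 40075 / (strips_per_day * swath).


swath = 2*875.549*tan(0.1343904) = 236.7577 km
v = sqrt(mu/r) = 7416.5688 m/s = 7.4166 km/s
strips/day = v*86400/40075 = 7.4166*86400/40075 = 15.9898
coverage/day = strips * swath = 15.9898 * 236.7577 = 3785.7107 km
revisit = 40075 / 3785.7107 = 10.5859 days

10.5859 days


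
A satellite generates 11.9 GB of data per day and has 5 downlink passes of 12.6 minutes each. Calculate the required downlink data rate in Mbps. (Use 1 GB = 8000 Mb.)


total contact time = 5 * 12.6 * 60 = 3780.0000 s
data = 11.9 GB = 95200.0000 Mb
rate = 95200.0000 / 3780.0000 = 25.1852 Mbps

25.1852 Mbps


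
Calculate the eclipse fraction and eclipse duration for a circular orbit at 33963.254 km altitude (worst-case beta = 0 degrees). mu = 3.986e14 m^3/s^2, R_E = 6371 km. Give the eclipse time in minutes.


r = 40334.2540 km
T = 1343.6032 min
Eclipse fraction = arcsin(R_E/r)/pi = arcsin(6371.0000/40334.2540)/pi
= arcsin(0.1579551)/pi = 0.05049012
Eclipse duration = 0.05049012 * 1343.6032 = 67.8387 min

67.8387 minutes


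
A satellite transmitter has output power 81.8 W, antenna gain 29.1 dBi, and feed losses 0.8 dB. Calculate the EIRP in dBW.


Pt = 81.8 W = 19.1275 dBW
EIRP = Pt_dBW + Gt - losses = 19.1275 + 29.1 - 0.8 = 47.4275 dBW

47.4275 dBW


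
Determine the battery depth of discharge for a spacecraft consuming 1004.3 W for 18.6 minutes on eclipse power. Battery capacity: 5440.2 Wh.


E_used = P * t / 60 = 1004.3 * 18.6 / 60 = 311.3330 Wh
DOD = E_used / E_total * 100 = 311.3330 / 5440.2 * 100
DOD = 5.7228 %

5.7228 %


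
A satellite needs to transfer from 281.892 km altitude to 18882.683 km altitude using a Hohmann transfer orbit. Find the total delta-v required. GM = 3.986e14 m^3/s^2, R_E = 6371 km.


r1 = 6652.8920 km = 6.652892e+06 m
r2 = 25253.6830 km = 2.5253683e+07 m
dv1 = sqrt(mu/r1)*(sqrt(2*r2/(r1+r2)) - 1) = 1998.2929 m/s
dv2 = sqrt(mu/r2)*(1 - sqrt(2*r1/(r1+r2))) = 1407.3026 m/s
total dv = |dv1| + |dv2| = 1998.2929 + 1407.3026 = 3405.5955 m/s = 3.4056 km/s

3.4056 km/s


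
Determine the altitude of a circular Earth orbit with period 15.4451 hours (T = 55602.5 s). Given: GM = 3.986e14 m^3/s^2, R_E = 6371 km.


T = 55602.5 s
r = (mu*T^2/(4*pi^2))^(1/3) = (3.986e14 * 55602.5^2 / (4*pi^2))^(1/3)
r = 3.1486332e+07 m = 31486.3316 km
alt = r - R_E = 31486.3316 - 6371 = 25115.3316 km

25115.3316 km


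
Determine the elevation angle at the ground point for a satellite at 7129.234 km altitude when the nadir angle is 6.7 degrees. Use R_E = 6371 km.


r = R_E + alt = 13500.2340 km
Law of sines in the satellite / Earth-center / ground-point triangle:
  sin(nadir)/R_E = sin(90 + el)/r  =>  cos(el) = (r/R_E)*sin(nadir)
cos(el) = (13500.2340 / 6371.0000) * sin(6.7 deg) = 0.2472268
el = arccos(0.2472268) = 75.6865 deg
(Earth-central angle = 90 - nadir - el = 7.6135 deg)

75.6865 degrees


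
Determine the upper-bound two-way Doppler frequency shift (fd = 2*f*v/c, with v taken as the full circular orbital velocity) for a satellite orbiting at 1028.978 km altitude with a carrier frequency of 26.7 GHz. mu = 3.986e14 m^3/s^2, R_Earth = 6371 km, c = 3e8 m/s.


r = 7.399978e+06 m
v = sqrt(mu/r) = 7339.2796 m/s (worst-case radial velocity)
f = 26.7 GHz = 2.67e+10 Hz
fd = 2*f*v/c = 2*2.67e+10*7339.2796/3.0e+08
fd = 1.3063918e+06 Hz

1.3064e+06 Hz


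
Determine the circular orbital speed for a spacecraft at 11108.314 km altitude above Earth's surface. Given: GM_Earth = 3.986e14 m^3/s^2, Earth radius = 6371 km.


r = R_E + alt = 6371.0 + 11108.314 = 17479.3140 km = 1.7479314e+07 m
v = sqrt(mu/r) = sqrt(3.986e14 / 1.7479314e+07) = 4775.3637 m/s = 4.7754 km/s

4.7754 km/s


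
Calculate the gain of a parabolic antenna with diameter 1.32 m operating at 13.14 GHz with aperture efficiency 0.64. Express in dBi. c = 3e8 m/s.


lambda = c/f = 3e8 / 1.314e+10 = 0.02283105 m
G = eta*(pi*D/lambda)^2 = 0.64*(pi*1.32/0.02283105)^2
G = 21114.2570 (linear)
G = 10*log10(21114.2570) = 43.2458 dBi

43.2458 dBi


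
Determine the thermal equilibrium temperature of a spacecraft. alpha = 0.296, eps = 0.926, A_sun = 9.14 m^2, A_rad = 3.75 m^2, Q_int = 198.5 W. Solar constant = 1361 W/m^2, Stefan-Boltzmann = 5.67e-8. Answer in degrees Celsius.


Numerator = alpha*S*A_sun + Q_int = 0.296*1361*9.14 + 198.5 = 3880.6038 W
Denominator = eps*sigma*A_rad = 0.926*5.67e-8*3.75 = 1.9689075e-07 W/K^4
T^4 = 1.9709427e+10 K^4
T = 374.6869 K = 101.5369 C

101.5369 degrees Celsius


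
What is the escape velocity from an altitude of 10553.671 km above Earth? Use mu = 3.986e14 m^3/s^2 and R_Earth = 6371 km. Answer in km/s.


r = 6371.0 + 10553.671 = 16924.6710 km = 1.6924671e+07 m
v_esc = sqrt(2*mu/r) = sqrt(2*3.986e14 / 1.6924671e+07)
v_esc = 6863.1506 m/s = 6.8632 km/s

6.8632 km/s


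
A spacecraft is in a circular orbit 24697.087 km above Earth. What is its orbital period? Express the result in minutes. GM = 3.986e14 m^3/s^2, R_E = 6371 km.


r = 31068.0870 km = 3.1068087e+07 m
T = 2*pi*sqrt(r^3/mu) = 2*pi*sqrt(2.9987726e+22 / 3.986e14)
T = 54498.3044 s = 908.3051 min

908.3051 minutes


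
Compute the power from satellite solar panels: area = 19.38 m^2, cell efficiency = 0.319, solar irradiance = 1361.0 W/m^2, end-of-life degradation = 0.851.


P = area * eta * S * degradation
P = 19.38 * 0.319 * 1361.0 * 0.851
P = 7160.3152 W

7160.3152 W


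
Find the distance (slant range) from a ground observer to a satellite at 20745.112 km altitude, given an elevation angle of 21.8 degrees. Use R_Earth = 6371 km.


h = 20745.112 km, el = 21.8 deg
d = -R_E*sin(el) + sqrt((R_E*sin(el))^2 + 2*R_E*h + h^2)
d = -6371.0000*sin(0.3804818) + sqrt((6371.0000*0.3713678)^2 + 2*6371.0000*20745.112 + 20745.112^2)
d = 24097.0420 km

24097.0420 km


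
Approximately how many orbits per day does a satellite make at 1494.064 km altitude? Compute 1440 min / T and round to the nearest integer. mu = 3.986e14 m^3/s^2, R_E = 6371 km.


r = 7.865064e+06 m
T = 2*pi*sqrt(r^3/mu) = 6941.6804 s = 115.6947 min
revs/day = 1440 / 115.6947 = 12.4466
Rounded: 12 revolutions per day

12 revolutions per day


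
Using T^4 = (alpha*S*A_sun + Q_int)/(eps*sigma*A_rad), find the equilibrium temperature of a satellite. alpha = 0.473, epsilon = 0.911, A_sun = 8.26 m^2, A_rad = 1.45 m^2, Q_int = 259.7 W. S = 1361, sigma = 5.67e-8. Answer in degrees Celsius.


Numerator = alpha*S*A_sun + Q_int = 0.473*1361*8.26 + 259.7 = 5577.0998 W
Denominator = eps*sigma*A_rad = 0.911*5.67e-8*1.45 = 7.4897865e-08 W/K^4
T^4 = 7.4462734e+10 K^4
T = 522.3778 K = 249.2278 C

249.2278 degrees Celsius


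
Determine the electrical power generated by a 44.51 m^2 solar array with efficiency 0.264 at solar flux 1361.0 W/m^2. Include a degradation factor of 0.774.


P = area * eta * S * degradation
P = 44.51 * 0.264 * 1361.0 * 0.774
P = 12378.2887 W

12378.2887 W


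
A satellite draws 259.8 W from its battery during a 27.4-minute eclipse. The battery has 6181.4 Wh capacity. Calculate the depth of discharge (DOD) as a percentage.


E_used = P * t / 60 = 259.8 * 27.4 / 60 = 118.6420 Wh
DOD = E_used / E_total * 100 = 118.6420 / 6181.4 * 100
DOD = 1.9193 %

1.9193 %


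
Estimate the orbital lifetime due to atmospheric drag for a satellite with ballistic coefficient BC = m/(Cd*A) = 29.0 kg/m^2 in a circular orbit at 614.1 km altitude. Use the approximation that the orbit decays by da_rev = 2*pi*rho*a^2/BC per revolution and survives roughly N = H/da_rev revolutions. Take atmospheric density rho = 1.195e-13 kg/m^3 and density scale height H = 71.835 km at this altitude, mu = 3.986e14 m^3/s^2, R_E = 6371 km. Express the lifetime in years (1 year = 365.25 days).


a = R_E + alt = 6985.1000 km = 6.9851e+06 m
da_rev = 2*pi*rho*a^2/BC = 2*pi*1.195e-13*(6.9851e+06)^2/29.0 = 1.263267 m per revolution
N = H/da_rev = 71835.0000 m / 1.263267 m = 56864.4790 revolutions
P = 2*pi*sqrt(a^3/mu) = 5809.9201 s
lifetime = N*P = 56864.4790 * 5809.9201 = 3.3037808e+08 s = 3823.8204 days
years = 3823.8204 / 365.25 = 10.4690 years

10.4690 years


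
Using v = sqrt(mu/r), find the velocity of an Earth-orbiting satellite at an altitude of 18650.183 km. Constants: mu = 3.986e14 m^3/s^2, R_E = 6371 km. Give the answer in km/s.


r = R_E + alt = 6371.0 + 18650.183 = 25021.1830 km = 2.5021183e+07 m
v = sqrt(mu/r) = sqrt(3.986e14 / 2.5021183e+07) = 3991.3033 m/s = 3.9913 km/s

3.9913 km/s


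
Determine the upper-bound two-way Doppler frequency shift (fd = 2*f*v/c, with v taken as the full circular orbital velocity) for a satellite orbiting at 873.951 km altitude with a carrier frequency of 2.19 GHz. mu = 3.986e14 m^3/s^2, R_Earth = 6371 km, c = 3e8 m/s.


r = 7.244951e+06 m
v = sqrt(mu/r) = 7417.3867 m/s (worst-case radial velocity)
f = 2.19 GHz = 2.19e+09 Hz
fd = 2*f*v/c = 2*2.19e+09*7417.3867/3.0e+08
fd = 108293.8457 Hz

108293.8457 Hz


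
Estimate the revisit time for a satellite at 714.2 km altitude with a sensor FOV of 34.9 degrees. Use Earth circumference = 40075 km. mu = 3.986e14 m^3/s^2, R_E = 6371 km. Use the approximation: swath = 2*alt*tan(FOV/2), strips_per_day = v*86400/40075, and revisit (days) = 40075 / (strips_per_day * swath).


swath = 2*714.2*tan(0.30456) = 449.0027 km
v = sqrt(mu/r) = 7500.5410 m/s = 7.5005 km/s
strips/day = v*86400/40075 = 7.5005*86400/40075 = 16.1708
coverage/day = strips * swath = 16.1708 * 449.0027 = 7260.7550 km
revisit = 40075 / 7260.7550 = 5.5194 days

5.5194 days


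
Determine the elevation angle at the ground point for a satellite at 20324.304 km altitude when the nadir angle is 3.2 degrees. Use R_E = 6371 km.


r = R_E + alt = 26695.3040 km
Law of sines in the satellite / Earth-center / ground-point triangle:
  sin(nadir)/R_E = sin(90 + el)/r  =>  cos(el) = (r/R_E)*sin(nadir)
cos(el) = (26695.3040 / 6371.0000) * sin(3.2 deg) = 0.2338992
el = arccos(0.2338992) = 76.4733 deg
(Earth-central angle = 90 - nadir - el = 10.3267 deg)

76.4733 degrees


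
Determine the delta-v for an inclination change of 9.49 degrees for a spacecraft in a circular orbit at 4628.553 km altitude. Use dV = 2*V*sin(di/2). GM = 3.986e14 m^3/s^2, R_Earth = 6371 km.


r = 10999.5530 km = 1.0999553e+07 m
V = sqrt(mu/r) = 6019.7871 m/s
di = 9.49 deg = 0.1656317 rad
dV = 2*V*sin(di/2) = 2*6019.7871*sin(0.08281587)
dV = 995.9285 m/s = 0.9959285 km/s

0.9959 km/s


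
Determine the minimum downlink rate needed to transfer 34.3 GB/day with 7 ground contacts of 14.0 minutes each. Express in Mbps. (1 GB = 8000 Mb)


total contact time = 7 * 14.0 * 60 = 5880.0000 s
data = 34.3 GB = 274400.0000 Mb
rate = 274400.0000 / 5880.0000 = 46.6667 Mbps

46.6667 Mbps


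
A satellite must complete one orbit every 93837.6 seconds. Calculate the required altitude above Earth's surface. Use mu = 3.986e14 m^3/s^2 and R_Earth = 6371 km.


T = 93837.6 s
r = (mu*T^2/(4*pi^2))^(1/3) = (3.986e14 * 93837.6^2 / (4*pi^2))^(1/3)
r = 4.4631736e+07 m = 44631.7361 km
alt = r - R_E = 44631.7361 - 6371 = 38260.7361 km

38260.7361 km
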